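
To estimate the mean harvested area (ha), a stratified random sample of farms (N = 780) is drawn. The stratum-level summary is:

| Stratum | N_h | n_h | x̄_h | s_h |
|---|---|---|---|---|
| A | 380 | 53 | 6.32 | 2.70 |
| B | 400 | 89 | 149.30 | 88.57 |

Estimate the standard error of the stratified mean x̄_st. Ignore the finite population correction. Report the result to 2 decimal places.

V̂(x̄_st) = Σ W_h² s_h²/n_h, with W_h = N_h/N and N = 780:
  stratum A: (380/780)²·2.70²/53 = 0.032646
  stratum B: (400/780)²·88.57²/89 = 23.18
V̂(x̄_st) = 23.2127
SE(x̄_st) = √23.2127 = 4.81795

SE(x̄_st) ≈ 4.82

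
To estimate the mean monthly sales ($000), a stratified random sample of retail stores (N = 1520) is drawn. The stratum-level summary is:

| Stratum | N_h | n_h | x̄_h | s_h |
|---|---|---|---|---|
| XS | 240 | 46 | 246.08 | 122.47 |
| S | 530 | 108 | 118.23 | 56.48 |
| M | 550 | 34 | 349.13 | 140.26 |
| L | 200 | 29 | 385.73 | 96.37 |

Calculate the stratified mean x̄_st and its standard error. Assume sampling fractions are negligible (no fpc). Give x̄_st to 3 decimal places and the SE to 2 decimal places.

x̄_st = Σ W_h x̄_h = (240·246.08 + 530·118.23 + 550·349.13 + 200·385.73)/1520 = 257.16355
V̂(x̄_st) = Σ W_h² s_h²/n_h, with W_h = N_h/N and N = 1520:
  stratum XS: (240/1520)²·122.47²/46 = 8.129
  stratum S: (530/1520)²·56.48²/108 = 3.59112
  stratum M: (550/1520)²·140.26²/34 = 75.7577
  stratum L: (200/1520)²·96.37²/29 = 5.54445
V̂(x̄_st) = 93.0223
SE(x̄_st) = √93.0223 = 9.64481

x̄_st ≈ 257.164, SE ≈ 9.64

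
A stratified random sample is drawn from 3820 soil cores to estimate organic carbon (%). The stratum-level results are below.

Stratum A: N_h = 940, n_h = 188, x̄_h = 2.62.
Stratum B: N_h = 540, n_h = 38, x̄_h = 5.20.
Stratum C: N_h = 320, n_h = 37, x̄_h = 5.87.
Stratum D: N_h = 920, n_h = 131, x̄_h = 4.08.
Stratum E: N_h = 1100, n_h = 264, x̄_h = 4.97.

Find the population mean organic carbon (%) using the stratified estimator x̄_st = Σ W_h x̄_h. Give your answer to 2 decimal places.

x̄_st ≈ 4.29

N = Σ N_h = 3820. Stratum weights W_h = N_h/N.
x̄_st = (940·2.62 + 540·5.20 + 320·5.87 + 920·4.08 + 1100·4.97) / 3820 = 4.2853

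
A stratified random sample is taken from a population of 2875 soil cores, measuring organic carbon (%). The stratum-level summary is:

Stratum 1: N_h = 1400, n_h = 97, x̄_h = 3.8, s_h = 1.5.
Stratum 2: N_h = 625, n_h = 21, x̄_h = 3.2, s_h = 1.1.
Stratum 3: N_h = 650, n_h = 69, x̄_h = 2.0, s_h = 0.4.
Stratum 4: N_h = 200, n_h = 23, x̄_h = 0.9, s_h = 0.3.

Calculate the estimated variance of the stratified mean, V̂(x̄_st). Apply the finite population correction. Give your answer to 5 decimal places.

V̂(x̄_st) ≈ 0.00787

V̂(x̄_st) = Σ W_h² (1 − n_h/N_h) s_h²/n_h, with W_h = N_h/N and N = 2875:
  stratum 1: (1400/2875)²·(1 − 97/1400)·1.5²/97 = 0.00511926
  stratum 2: (625/2875)²·(1 − 21/625)·1.1²/21 = 0.00263152
  stratum 3: (650/2875)²·(1 − 69/650)·0.4²/69 = 0.000105946
  stratum 4: (200/2875)²·(1 − 23/200)·0.3²/23 = 1.67588e-05
V̂(x̄_st) = 0.00787349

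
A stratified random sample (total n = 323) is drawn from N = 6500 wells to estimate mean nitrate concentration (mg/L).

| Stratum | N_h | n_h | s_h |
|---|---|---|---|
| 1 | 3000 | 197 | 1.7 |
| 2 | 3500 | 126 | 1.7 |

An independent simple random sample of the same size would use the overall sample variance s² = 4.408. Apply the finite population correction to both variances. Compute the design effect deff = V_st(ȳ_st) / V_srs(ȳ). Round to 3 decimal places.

V̂(ȳ_st) = Σ W_h² (1 − n_h/N_h) s_h²/n_h, with W_h = N_h/N and N = 6500:
  stratum 1: (3000/6500)²·(1 − 197/3000)·1.7²/197 = 0.00291977
  stratum 2: (3500/6500)²·(1 − 126/3500)·1.7²/126 = 0.00641082
V_st = 0.0093306
V_srs = (1 − 323/6500)·4.408/323 = 0.0129689
deff = V_st / V_srs = 0.0093306/0.0129689 = 0.7195

deff ≈ 0.719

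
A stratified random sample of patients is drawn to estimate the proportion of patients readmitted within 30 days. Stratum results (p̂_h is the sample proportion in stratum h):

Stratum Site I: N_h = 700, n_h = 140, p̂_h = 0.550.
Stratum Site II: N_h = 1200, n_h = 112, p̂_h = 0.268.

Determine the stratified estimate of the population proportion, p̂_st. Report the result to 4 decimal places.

N = 1900; stratum weights W_h = N_h/N.
p̂_st = Σ W_h p̂_h = (700·0.550 + 1200·0.268)/1900 = 0.37189

p̂_st ≈ 0.3719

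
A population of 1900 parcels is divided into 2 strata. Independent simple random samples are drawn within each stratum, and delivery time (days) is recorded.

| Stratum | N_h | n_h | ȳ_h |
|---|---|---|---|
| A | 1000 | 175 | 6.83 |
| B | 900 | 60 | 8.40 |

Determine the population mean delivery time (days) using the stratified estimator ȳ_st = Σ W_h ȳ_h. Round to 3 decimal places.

N = Σ N_h = 1900. Stratum weights W_h = N_h/N.
ȳ_st = (1000·6.83 + 900·8.40) / 1900 = 7.57368

ȳ_st ≈ 7.574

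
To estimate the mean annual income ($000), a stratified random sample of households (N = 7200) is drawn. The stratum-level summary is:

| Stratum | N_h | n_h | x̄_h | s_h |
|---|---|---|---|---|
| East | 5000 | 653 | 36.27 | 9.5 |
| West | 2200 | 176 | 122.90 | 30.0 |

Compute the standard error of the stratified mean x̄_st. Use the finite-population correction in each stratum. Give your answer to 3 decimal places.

SE(x̄_st) ≈ 0.705

V̂(x̄_st) = Σ W_h² (1 − n_h/N_h) s_h²/n_h, with W_h = N_h/N and N = 7200:
  stratum East: (5000/7200)²·(1 − 653/5000)·9.5²/653 = 0.0579467
  stratum West: (2200/7200)²·(1 − 176/2200)·30.0²/176 = 0.439236
V̂(x̄_st) = 0.497183
SE(x̄_st) = √0.497183 = 0.705112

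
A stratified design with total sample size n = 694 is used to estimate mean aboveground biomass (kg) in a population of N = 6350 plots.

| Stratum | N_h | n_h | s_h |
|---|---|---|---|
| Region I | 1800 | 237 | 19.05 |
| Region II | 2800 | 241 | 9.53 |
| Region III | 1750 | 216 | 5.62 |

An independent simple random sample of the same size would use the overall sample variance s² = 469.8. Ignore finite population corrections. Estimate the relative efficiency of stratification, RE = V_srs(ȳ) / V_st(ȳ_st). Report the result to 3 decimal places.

V̂(ȳ_st) = Σ W_h² s_h²/n_h, with W_h = N_h/N and N = 6350:
  stratum Region I: (1800/6350)²·19.05²/237 = 0.123038
  stratum Region II: (2800/6350)²·9.53²/241 = 0.0732719
  stratum Region III: (1750/6350)²·5.62²/216 = 0.0111057
V_st = 0.207416
V_srs = s²/n = 469.8/694 = 0.676945
Relative efficiency = V_srs / V_st = 0.676945/0.207416 = 3.2637

RE ≈ 3.264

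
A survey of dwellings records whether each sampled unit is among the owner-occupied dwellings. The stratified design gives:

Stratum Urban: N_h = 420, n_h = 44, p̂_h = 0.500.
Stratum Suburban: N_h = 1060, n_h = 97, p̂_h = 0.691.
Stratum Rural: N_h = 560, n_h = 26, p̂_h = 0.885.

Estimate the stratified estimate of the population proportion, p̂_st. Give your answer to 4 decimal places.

p̂_st ≈ 0.7049

N = 2040; stratum weights W_h = N_h/N.
p̂_st = Σ W_h p̂_h = (420·0.500 + 1060·0.691 + 560·0.885)/2040 = 0.70493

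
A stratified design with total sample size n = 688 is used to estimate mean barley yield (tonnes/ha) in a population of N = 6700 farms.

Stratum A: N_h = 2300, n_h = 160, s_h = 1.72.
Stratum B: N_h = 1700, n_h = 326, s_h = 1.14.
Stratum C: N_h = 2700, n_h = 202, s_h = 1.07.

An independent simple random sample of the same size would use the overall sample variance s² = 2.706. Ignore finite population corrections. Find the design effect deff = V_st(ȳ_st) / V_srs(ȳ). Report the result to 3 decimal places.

deff ≈ 0.853

V̂(ȳ_st) = Σ W_h² s_h²/n_h, with W_h = N_h/N and N = 6700:
  stratum A: (2300/6700)²·1.72²/160 = 0.00217893
  stratum B: (1700/6700)²·1.14²/326 = 0.000256649
  stratum C: (2700/6700)²·1.07²/202 = 0.000920437
V_st = 0.00335602
V_srs = s²/n = 2.706/688 = 0.00393314
deff = V_st / V_srs = 0.00335602/0.00393314 = 0.8533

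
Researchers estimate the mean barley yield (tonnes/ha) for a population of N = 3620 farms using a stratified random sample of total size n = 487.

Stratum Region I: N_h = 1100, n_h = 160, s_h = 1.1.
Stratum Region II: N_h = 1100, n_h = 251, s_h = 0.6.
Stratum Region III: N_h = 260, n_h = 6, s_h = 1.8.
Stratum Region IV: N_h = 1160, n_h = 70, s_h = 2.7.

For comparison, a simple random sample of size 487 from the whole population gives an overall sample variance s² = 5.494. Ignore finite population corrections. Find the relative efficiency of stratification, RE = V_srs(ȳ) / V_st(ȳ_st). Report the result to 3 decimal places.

V̂(ȳ_st) = Σ W_h² s_h²/n_h, with W_h = N_h/N and N = 3620:
  stratum Region I: (1100/3620)²·1.1²/160 = 0.000698286
  stratum Region II: (1100/3620)²·0.6²/251 = 0.000132433
  stratum Region III: (260/3620)²·1.8²/6 = 0.00278563
  stratum Region IV: (1160/3620)²·2.7²/70 = 0.0106937
V_st = 0.0143101
V_srs = s²/n = 5.494/487 = 0.0112813
Relative efficiency = V_srs / V_st = 0.0112813/0.0143101 = 0.7883

RE ≈ 0.788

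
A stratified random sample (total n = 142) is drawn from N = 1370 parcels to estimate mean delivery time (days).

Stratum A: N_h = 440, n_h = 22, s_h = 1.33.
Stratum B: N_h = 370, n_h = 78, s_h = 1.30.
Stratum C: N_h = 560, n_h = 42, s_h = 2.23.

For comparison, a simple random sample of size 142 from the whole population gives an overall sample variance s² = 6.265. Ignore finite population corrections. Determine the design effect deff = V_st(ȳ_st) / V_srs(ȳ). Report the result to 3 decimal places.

deff ≈ 0.672

V̂(ȳ_st) = Σ W_h² s_h²/n_h, with W_h = N_h/N and N = 1370:
  stratum A: (440/1370)²·1.33²/22 = 0.00829363
  stratum B: (370/1370)²·1.30²/78 = 0.00158035
  stratum C: (560/1370)²·2.23²/42 = 0.0197831
V_st = 0.0296571
V_srs = s²/n = 6.265/142 = 0.0441197
deff = V_st / V_srs = 0.0296571/0.0441197 = 0.6722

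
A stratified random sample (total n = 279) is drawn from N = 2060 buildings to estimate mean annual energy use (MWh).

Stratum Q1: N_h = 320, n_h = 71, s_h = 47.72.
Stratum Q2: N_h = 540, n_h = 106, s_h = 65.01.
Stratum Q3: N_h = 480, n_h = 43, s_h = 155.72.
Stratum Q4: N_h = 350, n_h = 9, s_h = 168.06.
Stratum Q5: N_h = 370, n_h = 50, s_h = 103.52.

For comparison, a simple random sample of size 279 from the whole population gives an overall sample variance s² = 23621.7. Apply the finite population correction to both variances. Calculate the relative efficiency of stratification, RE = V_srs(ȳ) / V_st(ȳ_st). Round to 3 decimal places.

V̂(ȳ_st) = Σ W_h² (1 − n_h/N_h) s_h²/n_h, with W_h = N_h/N and N = 2060:
  stratum Q1: (320/2060)²·(1 − 71/320)·47.72²/71 = 0.602223
  stratum Q2: (540/2060)²·(1 − 106/540)·65.01²/106 = 2.20193
  stratum Q3: (480/2060)²·(1 − 43/480)·155.72²/43 = 27.8746
  stratum Q4: (350/2060)²·(1 − 9/350)·168.06²/9 = 88.2621
  stratum Q5: (370/2060)²·(1 − 50/370)·103.52²/50 = 5.97993
V_st = 124.921
V_srs = (1 − 279/2060)·23621.7/279 = 73.1987
Relative efficiency = V_srs / V_st = 73.1987/124.921 = 0.5860

RE ≈ 0.586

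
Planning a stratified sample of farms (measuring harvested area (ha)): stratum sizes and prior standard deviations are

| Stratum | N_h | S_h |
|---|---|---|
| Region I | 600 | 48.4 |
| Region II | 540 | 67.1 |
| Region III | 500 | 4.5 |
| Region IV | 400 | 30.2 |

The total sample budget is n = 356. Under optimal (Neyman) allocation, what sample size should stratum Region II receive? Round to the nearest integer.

Neyman allocation: n_h = n · N_h S_h / Σ N_i S_i, with n = 356.
  stratum Region I: N_h·S_h = 600·48.4 = 29040.00
  stratum Region II: N_h·S_h = 540·67.1 = 36234.00
  stratum Region III: N_h·S_h = 500·4.5 = 2250.00
  stratum Region IV: N_h·S_h = 400·30.2 = 12080.00
Σ N_h S_h = 79604.00
n for stratum Region II = 356·36234.00/79604.00 = 162.043 → 162

162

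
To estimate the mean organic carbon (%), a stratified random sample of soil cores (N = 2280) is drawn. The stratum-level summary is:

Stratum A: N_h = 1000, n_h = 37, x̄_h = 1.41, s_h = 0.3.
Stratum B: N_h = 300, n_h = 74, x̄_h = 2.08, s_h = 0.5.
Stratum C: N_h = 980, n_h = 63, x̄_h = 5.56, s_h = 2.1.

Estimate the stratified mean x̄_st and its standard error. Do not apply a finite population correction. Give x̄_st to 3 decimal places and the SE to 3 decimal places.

x̄_st ≈ 3.282, SE ≈ 0.116

x̄_st = Σ W_h x̄_h = (1000·1.41 + 300·2.08 + 980·5.56)/2280 = 3.28193
V̂(x̄_st) = Σ W_h² s_h²/n_h, with W_h = N_h/N and N = 2280:
  stratum A: (1000/2280)²·0.3²/37 = 0.000467919
  stratum B: (300/2280)²·0.5²/74 = 5.84899e-05
  stratum C: (980/2280)²·2.1²/63 = 0.0129324
V̂(x̄_st) = 0.0134589
SE(x̄_st) = √0.0134589 = 0.116012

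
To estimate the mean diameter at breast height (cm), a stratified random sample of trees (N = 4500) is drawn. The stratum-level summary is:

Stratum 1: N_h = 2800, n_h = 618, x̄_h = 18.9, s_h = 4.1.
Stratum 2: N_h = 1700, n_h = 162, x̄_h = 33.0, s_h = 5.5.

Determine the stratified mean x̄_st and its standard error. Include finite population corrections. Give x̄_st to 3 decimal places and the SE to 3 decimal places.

x̄_st ≈ 24.227, SE ≈ 0.180

x̄_st = Σ W_h x̄_h = (2800·18.9 + 1700·33.0)/4500 = 24.22667
V̂(x̄_st) = Σ W_h² (1 − n_h/N_h) s_h²/n_h, with W_h = N_h/N and N = 4500:
  stratum 1: (2800/4500)²·(1 − 618/2800)·4.1²/618 = 0.00820667
  stratum 2: (1700/4500)²·(1 − 162/1700)·5.5²/162 = 0.0241096
V̂(x̄_st) = 0.0323163
SE(x̄_st) = √0.0323163 = 0.179767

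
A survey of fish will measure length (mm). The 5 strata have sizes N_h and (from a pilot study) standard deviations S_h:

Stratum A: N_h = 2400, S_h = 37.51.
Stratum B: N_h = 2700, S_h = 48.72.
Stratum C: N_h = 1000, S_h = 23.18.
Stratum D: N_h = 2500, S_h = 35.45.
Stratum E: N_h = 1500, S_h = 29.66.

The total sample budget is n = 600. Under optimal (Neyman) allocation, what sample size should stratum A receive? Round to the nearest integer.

143

Neyman allocation: n_h = n · N_h S_h / Σ N_i S_i, with n = 600.
  stratum A: N_h·S_h = 2400·37.51 = 90024.00
  stratum B: N_h·S_h = 2700·48.72 = 131544.00
  stratum C: N_h·S_h = 1000·23.18 = 23180.00
  stratum D: N_h·S_h = 2500·35.45 = 88625.00
  stratum E: N_h·S_h = 1500·29.66 = 44490.00
Σ N_h S_h = 377863.00
n for stratum A = 600·90024.00/377863.00 = 142.947 → 143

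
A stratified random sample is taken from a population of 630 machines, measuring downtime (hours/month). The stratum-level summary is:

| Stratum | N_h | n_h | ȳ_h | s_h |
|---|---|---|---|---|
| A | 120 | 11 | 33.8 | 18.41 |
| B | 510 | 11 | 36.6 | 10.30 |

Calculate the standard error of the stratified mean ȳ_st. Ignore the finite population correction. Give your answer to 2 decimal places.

SE(ȳ_st) ≈ 2.73

V̂(ȳ_st) = Σ W_h² s_h²/n_h, with W_h = N_h/N and N = 630:
  stratum A: (120/630)²·18.41²/11 = 1.11788
  stratum B: (510/630)²·10.30²/11 = 6.32035
V̂(ȳ_st) = 7.43823
SE(ȳ_st) = √7.43823 = 2.72731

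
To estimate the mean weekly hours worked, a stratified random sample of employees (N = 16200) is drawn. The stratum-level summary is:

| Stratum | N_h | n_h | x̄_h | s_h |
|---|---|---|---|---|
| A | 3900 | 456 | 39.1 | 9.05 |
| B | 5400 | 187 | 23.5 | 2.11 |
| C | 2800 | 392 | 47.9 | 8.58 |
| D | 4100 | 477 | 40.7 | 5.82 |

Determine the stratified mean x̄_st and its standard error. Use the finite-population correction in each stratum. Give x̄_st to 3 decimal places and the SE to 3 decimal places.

x̄_st = Σ W_h x̄_h = (3900·39.1 + 5400·23.5 + 2800·47.9 + 4100·40.7)/16200 = 35.82593
V̂(x̄_st) = Σ W_h² (1 − n_h/N_h) s_h²/n_h, with W_h = N_h/N and N = 16200:
  stratum A: (3900/16200)²·(1 − 456/3900)·9.05²/456 = 0.00919242
  stratum B: (5400/16200)²·(1 − 187/5400)·2.11²/187 = 0.00255373
  stratum C: (2800/16200)²·(1 − 392/2800)·8.58²/392 = 0.00482473
  stratum D: (4100/16200)²·(1 − 477/4100)·5.82²/477 = 0.00401929
V̂(x̄_st) = 0.0205902
SE(x̄_st) = √0.0205902 = 0.143493

x̄_st ≈ 35.826, SE ≈ 0.143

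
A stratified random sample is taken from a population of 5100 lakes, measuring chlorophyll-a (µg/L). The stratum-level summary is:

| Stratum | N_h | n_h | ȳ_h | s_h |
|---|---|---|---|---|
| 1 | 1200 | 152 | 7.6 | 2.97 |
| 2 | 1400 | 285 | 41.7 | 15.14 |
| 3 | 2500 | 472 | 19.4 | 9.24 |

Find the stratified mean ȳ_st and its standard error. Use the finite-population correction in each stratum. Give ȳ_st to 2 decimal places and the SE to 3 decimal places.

ȳ_st = Σ W_h ȳ_h = (1200·7.6 + 1400·41.7 + 2500·19.4)/5100 = 22.74510
V̂(ȳ_st) = Σ W_h² (1 − n_h/N_h) s_h²/n_h, with W_h = N_h/N and N = 5100:
  stratum 1: (1200/5100)²·(1 − 152/1200)·2.97²/152 = 0.0028059
  stratum 2: (1400/5100)²·(1 − 285/1400)·15.14²/285 = 0.0482691
  stratum 3: (2500/5100)²·(1 − 472/2500)·9.24²/472 = 0.035259
V̂(ȳ_st) = 0.086334
SE(ȳ_st) = √0.086334 = 0.293826

ȳ_st ≈ 22.75, SE ≈ 0.294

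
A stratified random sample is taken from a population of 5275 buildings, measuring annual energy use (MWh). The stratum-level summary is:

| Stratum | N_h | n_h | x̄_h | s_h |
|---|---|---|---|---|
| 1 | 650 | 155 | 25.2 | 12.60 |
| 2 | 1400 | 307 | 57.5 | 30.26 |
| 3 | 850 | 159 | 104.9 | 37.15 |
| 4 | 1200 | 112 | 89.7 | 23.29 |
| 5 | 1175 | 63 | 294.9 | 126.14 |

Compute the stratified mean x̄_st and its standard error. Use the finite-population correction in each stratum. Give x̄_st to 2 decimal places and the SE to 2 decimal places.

x̄_st ≈ 121.36, SE ≈ 3.53

x̄_st = Σ W_h x̄_h = (650·25.2 + 1400·57.5 + 850·104.9 + 1200·89.7 + 1175·294.9)/5275 = 121.36351
V̂(x̄_st) = Σ W_h² (1 − n_h/N_h) s_h²/n_h, with W_h = N_h/N and N = 5275:
  stratum 1: (650/5275)²·(1 − 155/650)·12.60²/155 = 0.0118436
  stratum 2: (1400/5275)²·(1 − 307/1400)·30.26²/307 = 0.164022
  stratum 3: (850/5275)²·(1 − 159/850)·37.15²/159 = 0.18322
  stratum 4: (1200/5275)²·(1 − 112/1200)·23.29²/112 = 0.227241
  stratum 5: (1175/5275)²·(1 − 63/1175)·126.14²/63 = 11.8594
V̂(x̄_st) = 12.4457
SE(x̄_st) = √12.4457 = 3.52785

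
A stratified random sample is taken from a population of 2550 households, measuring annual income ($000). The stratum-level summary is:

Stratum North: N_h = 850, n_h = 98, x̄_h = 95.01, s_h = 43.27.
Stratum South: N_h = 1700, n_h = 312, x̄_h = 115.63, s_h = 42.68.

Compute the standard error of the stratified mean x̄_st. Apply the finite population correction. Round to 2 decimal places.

V̂(x̄_st) = Σ W_h² (1 − n_h/N_h) s_h²/n_h, with W_h = N_h/N and N = 2550:
  stratum North: (850/2550)²·(1 − 98/850)·43.27²/98 = 1.87804
  stratum South: (1700/2550)²·(1 − 312/1700)·42.68²/312 = 2.11862
V̂(x̄_st) = 3.99665
SE(x̄_st) = √3.99665 = 1.99916

SE(x̄_st) ≈ 2.00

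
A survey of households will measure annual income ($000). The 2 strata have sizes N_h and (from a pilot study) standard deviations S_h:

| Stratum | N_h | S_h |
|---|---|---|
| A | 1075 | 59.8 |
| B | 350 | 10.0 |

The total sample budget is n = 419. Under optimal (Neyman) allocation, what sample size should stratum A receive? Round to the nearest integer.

397

Neyman allocation: n_h = n · N_h S_h / Σ N_i S_i, with n = 419.
  stratum A: N_h·S_h = 1075·59.8 = 64285.00
  stratum B: N_h·S_h = 350·10.0 = 3500.00
Σ N_h S_h = 67785.00
n for stratum A = 419·64285.00/67785.00 = 397.365 → 397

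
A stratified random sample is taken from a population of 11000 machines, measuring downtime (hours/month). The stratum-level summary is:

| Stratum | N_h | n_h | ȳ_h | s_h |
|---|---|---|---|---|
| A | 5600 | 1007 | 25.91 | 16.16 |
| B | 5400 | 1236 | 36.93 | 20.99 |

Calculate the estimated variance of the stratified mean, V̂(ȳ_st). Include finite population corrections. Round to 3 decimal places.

V̂(ȳ_st) = Σ W_h² (1 − n_h/N_h) s_h²/n_h, with W_h = N_h/N and N = 11000:
  stratum A: (5600/11000)²·(1 − 1007/5600)·16.16²/1007 = 0.0551255
  stratum B: (5400/11000)²·(1 − 1236/5400)·20.99²/1236 = 0.0662408
V̂(ȳ_st) = 0.121366

V̂(ȳ_st) ≈ 0.121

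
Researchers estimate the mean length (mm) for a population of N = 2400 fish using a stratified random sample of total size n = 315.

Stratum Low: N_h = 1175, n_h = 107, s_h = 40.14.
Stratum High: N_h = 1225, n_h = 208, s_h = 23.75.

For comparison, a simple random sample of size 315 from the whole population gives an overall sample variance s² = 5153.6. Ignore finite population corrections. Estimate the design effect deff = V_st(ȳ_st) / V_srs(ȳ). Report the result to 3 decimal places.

deff ≈ 0.264

V̂(ȳ_st) = Σ W_h² s_h²/n_h, with W_h = N_h/N and N = 2400:
  stratum Low: (1175/2400)²·40.14²/107 = 3.60931
  stratum High: (1225/2400)²·23.75²/208 = 0.706502
V_st = 4.31581
V_srs = s²/n = 5153.6/315 = 16.3606
deff = V_st / V_srs = 4.31581/16.3606 = 0.2638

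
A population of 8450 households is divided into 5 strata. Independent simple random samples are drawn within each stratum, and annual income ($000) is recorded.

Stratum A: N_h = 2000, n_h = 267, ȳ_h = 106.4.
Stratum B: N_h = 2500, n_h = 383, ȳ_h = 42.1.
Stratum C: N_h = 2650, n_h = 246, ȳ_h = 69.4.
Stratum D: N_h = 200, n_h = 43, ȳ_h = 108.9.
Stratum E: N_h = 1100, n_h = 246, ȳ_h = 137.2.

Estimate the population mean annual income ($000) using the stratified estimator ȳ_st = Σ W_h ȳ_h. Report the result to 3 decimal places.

ȳ_st ≈ 79.841

N = Σ N_h = 8450. Stratum weights W_h = N_h/N.
ȳ_st = (2000·106.4 + 2500·42.1 + 2650·69.4 + 200·108.9 + 1100·137.2) / 8450 = 79.84142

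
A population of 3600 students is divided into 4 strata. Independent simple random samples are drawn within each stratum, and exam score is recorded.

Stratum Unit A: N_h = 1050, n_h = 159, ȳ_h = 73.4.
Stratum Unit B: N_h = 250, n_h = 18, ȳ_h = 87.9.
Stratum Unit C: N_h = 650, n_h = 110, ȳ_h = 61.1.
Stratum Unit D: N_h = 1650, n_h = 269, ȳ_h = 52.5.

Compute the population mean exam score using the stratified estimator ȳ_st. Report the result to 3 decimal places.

N = Σ N_h = 3600. Stratum weights W_h = N_h/N.
ȳ_st = (1050·73.4 + 250·87.9 + 650·61.1 + 1650·52.5) / 3600 = 62.60694

ȳ_st ≈ 62.607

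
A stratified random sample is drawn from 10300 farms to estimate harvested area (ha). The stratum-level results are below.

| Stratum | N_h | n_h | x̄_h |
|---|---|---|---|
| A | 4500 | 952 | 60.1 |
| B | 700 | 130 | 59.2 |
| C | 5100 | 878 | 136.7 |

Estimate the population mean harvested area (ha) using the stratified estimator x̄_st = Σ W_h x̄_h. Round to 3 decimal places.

x̄_st ≈ 97.967

N = Σ N_h = 10300. Stratum weights W_h = N_h/N.
x̄_st = (4500·60.1 + 700·59.2 + 5100·136.7) / 10300 = 97.96699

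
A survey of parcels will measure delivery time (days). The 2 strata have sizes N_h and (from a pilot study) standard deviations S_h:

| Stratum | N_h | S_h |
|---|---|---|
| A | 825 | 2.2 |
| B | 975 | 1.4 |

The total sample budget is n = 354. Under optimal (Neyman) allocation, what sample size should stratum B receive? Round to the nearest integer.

Neyman allocation: n_h = n · N_h S_h / Σ N_i S_i, with n = 354.
  stratum A: N_h·S_h = 825·2.2 = 1815.00
  stratum B: N_h·S_h = 975·1.4 = 1365.00
Σ N_h S_h = 3180.00
n for stratum B = 354·1365.00/3180.00 = 151.953 → 152

152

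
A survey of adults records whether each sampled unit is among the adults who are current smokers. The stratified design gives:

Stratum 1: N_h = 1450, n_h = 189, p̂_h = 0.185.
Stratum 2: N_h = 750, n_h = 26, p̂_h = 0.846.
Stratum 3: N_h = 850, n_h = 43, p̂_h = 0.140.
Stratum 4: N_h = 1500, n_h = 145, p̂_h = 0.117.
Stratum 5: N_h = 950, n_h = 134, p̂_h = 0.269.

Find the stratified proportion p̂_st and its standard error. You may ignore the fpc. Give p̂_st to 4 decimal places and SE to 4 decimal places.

N = 5500; stratum weights W_h = N_h/N.
p̂_st = Σ W_h p̂_h = (1450·0.185 + 750·0.846 + 850·0.140 + 1500·0.117 + 950·0.269)/5500 = 0.26415
V̂(p̂_st) = Σ W_h² p̂_h(1−p̂_h)/(n_h−1):
  stratum 1: (1450/5500)²·0.185·0.815/188 = 5.57419e-05
  stratum 2: (750/5500)²·0.846·0.154/25 = 9.69055e-05
  stratum 3: (850/5500)²·0.140·0.860/42 = 6.84683e-05
  stratum 4: (1500/5500)²·0.117·0.883/144 = 5.33631e-05
  stratum 5: (950/5500)²·0.269·0.731/133 = 4.41103e-05
V̂(p̂_st) = 0.000318589; SE = √V̂ = 0.0178491

p̂_st ≈ 0.2641, SE ≈ 0.0178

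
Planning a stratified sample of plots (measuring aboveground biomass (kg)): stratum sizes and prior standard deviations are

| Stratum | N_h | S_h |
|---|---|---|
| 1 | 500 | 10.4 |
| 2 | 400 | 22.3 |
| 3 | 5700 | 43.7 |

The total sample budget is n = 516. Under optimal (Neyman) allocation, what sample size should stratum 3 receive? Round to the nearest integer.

Neyman allocation: n_h = n · N_h S_h / Σ N_i S_i, with n = 516.
  stratum 1: N_h·S_h = 500·10.4 = 5200.00
  stratum 2: N_h·S_h = 400·22.3 = 8920.00
  stratum 3: N_h·S_h = 5700·43.7 = 249090.00
Σ N_h S_h = 263210.00
n for stratum 3 = 516·249090.00/263210.00 = 488.319 → 488

488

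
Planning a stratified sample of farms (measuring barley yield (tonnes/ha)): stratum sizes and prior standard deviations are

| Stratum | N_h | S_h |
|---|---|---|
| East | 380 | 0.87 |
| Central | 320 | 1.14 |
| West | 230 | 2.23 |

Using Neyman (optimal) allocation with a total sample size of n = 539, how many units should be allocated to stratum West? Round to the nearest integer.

229

Neyman allocation: n_h = n · N_h S_h / Σ N_i S_i, with n = 539.
  stratum East: N_h·S_h = 380·0.87 = 330.60
  stratum Central: N_h·S_h = 320·1.14 = 364.80
  stratum West: N_h·S_h = 230·2.23 = 512.90
Σ N_h S_h = 1208.30
n for stratum West = 539·512.90/1208.30 = 228.795 → 229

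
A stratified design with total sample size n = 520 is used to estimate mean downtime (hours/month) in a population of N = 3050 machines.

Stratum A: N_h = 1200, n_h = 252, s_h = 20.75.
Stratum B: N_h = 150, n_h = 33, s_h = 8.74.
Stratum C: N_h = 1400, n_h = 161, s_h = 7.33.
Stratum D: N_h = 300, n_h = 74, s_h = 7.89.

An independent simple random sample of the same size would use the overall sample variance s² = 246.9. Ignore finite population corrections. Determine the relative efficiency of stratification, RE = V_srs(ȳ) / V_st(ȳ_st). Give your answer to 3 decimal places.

V̂(ȳ_st) = Σ W_h² s_h²/n_h, with W_h = N_h/N and N = 3050:
  stratum A: (1200/3050)²·20.75²/252 = 0.264483
  stratum B: (150/3050)²·8.74²/33 = 0.00559876
  stratum C: (1400/3050)²·7.33²/161 = 0.0703135
  stratum D: (300/3050)²·7.89²/74 = 0.00813889
V_st = 0.348535
V_srs = s²/n = 246.9/520 = 0.474808
Relative efficiency = V_srs / V_st = 0.474808/0.348535 = 1.3623

RE ≈ 1.362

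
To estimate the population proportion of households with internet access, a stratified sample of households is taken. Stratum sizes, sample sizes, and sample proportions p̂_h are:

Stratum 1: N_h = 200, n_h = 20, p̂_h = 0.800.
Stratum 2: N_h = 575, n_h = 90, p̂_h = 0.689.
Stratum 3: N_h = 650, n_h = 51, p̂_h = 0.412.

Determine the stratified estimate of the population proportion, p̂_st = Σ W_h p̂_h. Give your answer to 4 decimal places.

N = 1425; stratum weights W_h = N_h/N.
p̂_st = Σ W_h p̂_h = (200·0.800 + 575·0.689 + 650·0.412)/1425 = 0.57823

p̂_st ≈ 0.5782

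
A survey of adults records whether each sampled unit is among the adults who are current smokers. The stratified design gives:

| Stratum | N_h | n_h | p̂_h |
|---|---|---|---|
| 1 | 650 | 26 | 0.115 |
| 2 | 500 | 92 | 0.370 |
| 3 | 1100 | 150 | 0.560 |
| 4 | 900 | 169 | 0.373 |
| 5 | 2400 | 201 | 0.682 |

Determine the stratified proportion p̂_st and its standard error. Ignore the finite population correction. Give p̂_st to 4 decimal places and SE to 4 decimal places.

N = 5550; stratum weights W_h = N_h/N.
p̂_st = Σ W_h p̂_h = (650·0.115 + 500·0.370 + 1100·0.560 + 900·0.373 + 2400·0.682)/5550 = 0.51320
V̂(p̂_st) = Σ W_h² p̂_h(1−p̂_h)/(n_h−1):
  stratum 1: (650/5550)²·0.115·0.885/25 = 5.58395e-05
  stratum 2: (500/5550)²·0.370·0.630/91 = 2.079e-05
  stratum 3: (1100/5550)²·0.560·0.440/149 = 6.49612e-05
  stratum 4: (900/5550)²·0.373·0.627/168 = 3.66072e-05
  stratum 5: (2400/5550)²·0.682·0.318/200 = 0.000202777
V̂(p̂_st) = 0.000380975; SE = √V̂ = 0.0195186

p̂_st ≈ 0.5132, SE ≈ 0.0195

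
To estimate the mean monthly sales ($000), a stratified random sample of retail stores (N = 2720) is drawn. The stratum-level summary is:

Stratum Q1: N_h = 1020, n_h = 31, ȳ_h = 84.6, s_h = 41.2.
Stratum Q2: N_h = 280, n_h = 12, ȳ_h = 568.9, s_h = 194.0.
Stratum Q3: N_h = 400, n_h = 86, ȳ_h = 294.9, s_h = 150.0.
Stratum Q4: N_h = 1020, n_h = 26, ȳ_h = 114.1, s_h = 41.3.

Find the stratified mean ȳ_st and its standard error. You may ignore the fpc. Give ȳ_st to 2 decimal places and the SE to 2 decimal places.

ȳ_st = Σ W_h ȳ_h = (1020·84.6 + 280·568.9 + 400·294.9 + 1020·114.1)/2720 = 176.44338
V̂(ȳ_st) = Σ W_h² s_h²/n_h, with W_h = N_h/N and N = 2720:
  stratum Q1: (1020/2720)²·41.2²/31 = 7.70008
  stratum Q2: (280/2720)²·194.0²/12 = 33.2354
  stratum Q3: (400/2720)²·150.0²/86 = 5.65804
  stratum Q4: (1020/2720)²·41.3²/26 = 9.22549
V̂(ȳ_st) = 55.819
SE(ȳ_st) = √55.819 = 7.47121

ȳ_st ≈ 176.44, SE ≈ 7.47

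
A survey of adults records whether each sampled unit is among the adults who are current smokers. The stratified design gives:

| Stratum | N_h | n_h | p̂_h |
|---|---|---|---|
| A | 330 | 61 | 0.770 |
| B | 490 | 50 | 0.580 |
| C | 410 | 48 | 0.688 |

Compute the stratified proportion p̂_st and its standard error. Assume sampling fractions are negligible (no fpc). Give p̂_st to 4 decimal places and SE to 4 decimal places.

N = 1230; stratum weights W_h = N_h/N.
p̂_st = Σ W_h p̂_h = (330·0.770 + 490·0.580 + 410·0.688)/1230 = 0.66698
V̂(p̂_st) = Σ W_h² p̂_h(1−p̂_h)/(n_h−1):
  stratum A: (330/1230)²·0.770·0.230/60 = 0.000212464
  stratum B: (490/1230)²·0.580·0.420/49 = 0.000788975
  stratum C: (410/1230)²·0.688·0.312/47 = 0.000507461
V̂(p̂_st) = 0.0015089; SE = √V̂ = 0.0388446

p̂_st ≈ 0.6670, SE ≈ 0.0388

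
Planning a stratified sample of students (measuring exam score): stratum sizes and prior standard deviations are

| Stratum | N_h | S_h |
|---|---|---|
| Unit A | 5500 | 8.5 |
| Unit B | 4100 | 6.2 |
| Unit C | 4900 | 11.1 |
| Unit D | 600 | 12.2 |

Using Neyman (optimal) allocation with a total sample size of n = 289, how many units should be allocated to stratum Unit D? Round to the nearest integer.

Neyman allocation: n_h = n · N_h S_h / Σ N_i S_i, with n = 289.
  stratum Unit A: N_h·S_h = 5500·8.5 = 46750.00
  stratum Unit B: N_h·S_h = 4100·6.2 = 25420.00
  stratum Unit C: N_h·S_h = 4900·11.1 = 54390.00
  stratum Unit D: N_h·S_h = 600·12.2 = 7320.00
Σ N_h S_h = 133880.00
n for stratum Unit D = 289·7320.00/133880.00 = 15.801 → 16

16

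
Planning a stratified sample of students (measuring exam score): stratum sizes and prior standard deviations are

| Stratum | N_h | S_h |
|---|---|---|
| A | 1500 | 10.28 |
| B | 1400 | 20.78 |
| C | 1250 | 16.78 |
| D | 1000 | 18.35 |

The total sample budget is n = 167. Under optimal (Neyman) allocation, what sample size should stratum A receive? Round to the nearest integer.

Neyman allocation: n_h = n · N_h S_h / Σ N_i S_i, with n = 167.
  stratum A: N_h·S_h = 1500·10.28 = 15420.00
  stratum B: N_h·S_h = 1400·20.78 = 29092.00
  stratum C: N_h·S_h = 1250·16.78 = 20975.00
  stratum D: N_h·S_h = 1000·18.35 = 18350.00
Σ N_h S_h = 83837.00
n for stratum A = 167·15420.00/83837.00 = 30.716 → 31

31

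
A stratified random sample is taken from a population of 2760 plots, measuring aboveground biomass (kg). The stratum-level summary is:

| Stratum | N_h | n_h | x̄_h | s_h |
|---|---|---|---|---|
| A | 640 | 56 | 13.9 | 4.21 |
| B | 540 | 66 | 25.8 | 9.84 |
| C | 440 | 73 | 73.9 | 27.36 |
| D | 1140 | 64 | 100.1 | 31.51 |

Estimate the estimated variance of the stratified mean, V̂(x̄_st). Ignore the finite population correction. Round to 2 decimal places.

V̂(x̄_st) ≈ 2.98

V̂(x̄_st) = Σ W_h² s_h²/n_h, with W_h = N_h/N and N = 2760:
  stratum A: (640/2760)²·4.21²/56 = 0.0170184
  stratum B: (540/2760)²·9.84²/66 = 0.0561585
  stratum C: (440/2760)²·27.36²/73 = 0.260613
  stratum D: (1140/2760)²·31.51²/64 = 2.64672
V̂(x̄_st) = 2.98051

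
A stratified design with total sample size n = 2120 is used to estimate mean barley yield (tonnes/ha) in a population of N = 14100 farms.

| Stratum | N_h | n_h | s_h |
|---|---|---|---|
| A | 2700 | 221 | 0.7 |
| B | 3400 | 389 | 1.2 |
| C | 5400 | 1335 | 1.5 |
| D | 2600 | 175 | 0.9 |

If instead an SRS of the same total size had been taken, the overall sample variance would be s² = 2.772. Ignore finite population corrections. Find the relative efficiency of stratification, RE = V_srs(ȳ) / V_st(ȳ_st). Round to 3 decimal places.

V̂(ȳ_st) = Σ W_h² s_h²/n_h, with W_h = N_h/N and N = 14100:
  stratum A: (2700/14100)²·0.7²/221 = 8.13005e-05
  stratum B: (3400/14100)²·1.2²/389 = 0.000215245
  stratum C: (5400/14100)²·1.5²/1335 = 0.000247201
  stratum D: (2600/14100)²·0.9²/175 = 0.000157382
V_st = 0.000701129
V_srs = s²/n = 2.772/2120 = 0.00130755
Relative efficiency = V_srs / V_st = 0.00130755/0.000701129 = 1.8649

RE ≈ 1.865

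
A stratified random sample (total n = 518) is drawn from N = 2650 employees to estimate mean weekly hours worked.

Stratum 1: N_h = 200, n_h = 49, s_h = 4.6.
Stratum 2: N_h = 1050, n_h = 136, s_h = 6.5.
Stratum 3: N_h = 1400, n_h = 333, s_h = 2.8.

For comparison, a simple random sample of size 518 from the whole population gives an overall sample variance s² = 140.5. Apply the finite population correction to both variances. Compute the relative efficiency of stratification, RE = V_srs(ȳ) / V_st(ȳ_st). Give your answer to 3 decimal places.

RE ≈ 4.424

V̂(ȳ_st) = Σ W_h² (1 − n_h/N_h) s_h²/n_h, with W_h = N_h/N and N = 2650:
  stratum 1: (200/2650)²·(1 − 49/200)·4.6²/49 = 0.0018571
  stratum 2: (1050/2650)²·(1 − 136/1050)·6.5²/136 = 0.0424553
  stratum 3: (1400/2650)²·(1 − 333/1400)·2.8²/333 = 0.00500809
V_st = 0.0493205
V_srs = (1 − 518/2650)·140.5/518 = 0.218217
Relative efficiency = V_srs / V_st = 0.218217/0.0493205 = 4.4245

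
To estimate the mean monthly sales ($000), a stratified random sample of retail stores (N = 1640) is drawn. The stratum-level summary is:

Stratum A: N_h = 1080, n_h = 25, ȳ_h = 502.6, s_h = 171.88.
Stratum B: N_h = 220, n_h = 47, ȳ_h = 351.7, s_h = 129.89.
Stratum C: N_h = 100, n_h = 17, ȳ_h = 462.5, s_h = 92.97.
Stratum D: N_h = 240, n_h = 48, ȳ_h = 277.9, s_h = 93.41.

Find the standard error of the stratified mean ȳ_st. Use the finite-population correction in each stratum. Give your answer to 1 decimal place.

V̂(ȳ_st) = Σ W_h² (1 − n_h/N_h) s_h²/n_h, with W_h = N_h/N and N = 1640:
  stratum A: (1080/1640)²·(1 − 25/1080)·171.88²/25 = 500.61
  stratum B: (220/1640)²·(1 − 47/220)·129.89²/47 = 5.07966
  stratum C: (100/1640)²·(1 − 17/100)·92.97²/17 = 1.56902
  stratum D: (240/1640)²·(1 − 48/240)·93.41²/48 = 3.11437
V̂(ȳ_st) = 510.373
SE(ȳ_st) = √510.373 = 22.5914

SE(ȳ_st) ≈ 22.6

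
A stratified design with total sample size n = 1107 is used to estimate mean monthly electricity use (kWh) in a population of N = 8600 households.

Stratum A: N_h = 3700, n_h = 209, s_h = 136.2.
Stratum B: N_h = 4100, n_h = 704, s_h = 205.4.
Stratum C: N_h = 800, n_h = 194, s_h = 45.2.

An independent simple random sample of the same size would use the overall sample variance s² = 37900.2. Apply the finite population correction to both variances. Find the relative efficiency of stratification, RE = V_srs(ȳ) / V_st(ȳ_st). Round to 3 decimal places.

V̂(ȳ_st) = Σ W_h² (1 − n_h/N_h) s_h²/n_h, with W_h = N_h/N and N = 8600:
  stratum A: (3700/8600)²·(1 − 209/3700)·136.2²/209 = 15.5011
  stratum B: (4100/8600)²·(1 − 704/4100)·205.4²/704 = 11.2819
  stratum C: (800/8600)²·(1 − 194/800)·45.2²/194 = 0.0690305
V_st = 26.852
V_srs = (1 − 1107/8600)·37900.2/1107 = 29.8299
Relative efficiency = V_srs / V_st = 29.8299/26.852 = 1.1109

RE ≈ 1.111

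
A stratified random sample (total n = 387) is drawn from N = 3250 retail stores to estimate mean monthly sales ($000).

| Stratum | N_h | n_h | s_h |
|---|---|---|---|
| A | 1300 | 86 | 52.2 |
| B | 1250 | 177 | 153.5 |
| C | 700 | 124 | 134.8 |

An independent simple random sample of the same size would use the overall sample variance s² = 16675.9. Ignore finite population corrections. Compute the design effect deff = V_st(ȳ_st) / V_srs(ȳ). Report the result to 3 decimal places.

deff ≈ 0.732

V̂(ȳ_st) = Σ W_h² s_h²/n_h, with W_h = N_h/N and N = 3250:
  stratum A: (1300/3250)²·52.2²/86 = 5.06947
  stratum B: (1250/3250)²·153.5²/177 = 19.6923
  stratum C: (700/3250)²·134.8²/124 = 6.7981
V_st = 31.5599
V_srs = s²/n = 16675.9/387 = 43.0902
deff = V_st / V_srs = 31.5599/43.0902 = 0.7324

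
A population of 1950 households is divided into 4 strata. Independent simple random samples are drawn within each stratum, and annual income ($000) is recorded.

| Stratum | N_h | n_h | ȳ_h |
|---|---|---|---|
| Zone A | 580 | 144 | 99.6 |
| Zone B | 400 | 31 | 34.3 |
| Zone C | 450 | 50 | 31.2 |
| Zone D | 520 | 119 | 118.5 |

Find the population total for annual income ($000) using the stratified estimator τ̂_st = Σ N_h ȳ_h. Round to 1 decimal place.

τ̂_st ≈ 147148.0

τ̂_st = Σ N_h ȳ_h = 580·99.6 + 400·34.3 + 450·31.2 + 520·118.5 = 147148.0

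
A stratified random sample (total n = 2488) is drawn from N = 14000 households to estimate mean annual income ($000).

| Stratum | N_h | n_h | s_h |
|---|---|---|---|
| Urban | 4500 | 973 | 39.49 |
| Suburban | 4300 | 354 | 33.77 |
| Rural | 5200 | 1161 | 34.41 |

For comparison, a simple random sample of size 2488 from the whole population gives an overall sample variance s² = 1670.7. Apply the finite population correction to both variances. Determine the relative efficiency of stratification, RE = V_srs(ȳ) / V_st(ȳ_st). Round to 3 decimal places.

V̂(ȳ_st) = Σ W_h² (1 − n_h/N_h) s_h²/n_h, with W_h = N_h/N and N = 14000:
  stratum Urban: (4500/14000)²·(1 − 973/4500)·39.49²/973 = 0.129785
  stratum Suburban: (4300/14000)²·(1 − 354/4300)·33.77²/354 = 0.278887
  stratum Rural: (5200/14000)²·(1 − 1161/5200)·34.41²/1161 = 0.109284
V_st = 0.517956
V_srs = (1 − 2488/14000)·1670.7/2488 = 0.552168
Relative efficiency = V_srs / V_st = 0.552168/0.517956 = 1.0661

RE ≈ 1.066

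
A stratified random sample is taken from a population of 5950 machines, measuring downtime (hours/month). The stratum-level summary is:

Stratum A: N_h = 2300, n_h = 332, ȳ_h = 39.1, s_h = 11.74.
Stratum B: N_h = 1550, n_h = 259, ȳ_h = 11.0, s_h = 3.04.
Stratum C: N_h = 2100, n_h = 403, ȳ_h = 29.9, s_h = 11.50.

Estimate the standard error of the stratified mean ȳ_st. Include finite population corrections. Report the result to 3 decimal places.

SE(ȳ_st) ≈ 0.297

V̂(ȳ_st) = Σ W_h² (1 − n_h/N_h) s_h²/n_h, with W_h = N_h/N and N = 5950:
  stratum A: (2300/5950)²·(1 − 332/2300)·11.74²/332 = 0.0530783
  stratum B: (1550/5950)²·(1 − 259/1550)·3.04²/259 = 0.00201684
  stratum C: (2100/5950)²·(1 − 403/2100)·11.50²/403 = 0.0330337
V̂(ȳ_st) = 0.0881289
SE(ȳ_st) = √0.0881289 = 0.296865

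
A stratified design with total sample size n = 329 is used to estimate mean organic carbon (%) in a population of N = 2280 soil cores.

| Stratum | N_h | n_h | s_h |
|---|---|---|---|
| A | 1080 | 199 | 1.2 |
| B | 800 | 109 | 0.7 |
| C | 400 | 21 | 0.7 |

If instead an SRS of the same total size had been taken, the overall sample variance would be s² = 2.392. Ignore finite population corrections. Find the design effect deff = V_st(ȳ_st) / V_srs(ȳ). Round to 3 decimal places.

deff ≈ 0.398

V̂(ȳ_st) = Σ W_h² s_h²/n_h, with W_h = N_h/N and N = 2280:
  stratum A: (1080/2280)²·1.2²/199 = 0.00162363
  stratum B: (800/2280)²·0.7²/109 = 0.000553452
  stratum C: (400/2280)²·0.7²/21 = 0.00071817
V_st = 0.00289525
V_srs = s²/n = 2.392/329 = 0.00727052
deff = V_st / V_srs = 0.00289525/0.00727052 = 0.3982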